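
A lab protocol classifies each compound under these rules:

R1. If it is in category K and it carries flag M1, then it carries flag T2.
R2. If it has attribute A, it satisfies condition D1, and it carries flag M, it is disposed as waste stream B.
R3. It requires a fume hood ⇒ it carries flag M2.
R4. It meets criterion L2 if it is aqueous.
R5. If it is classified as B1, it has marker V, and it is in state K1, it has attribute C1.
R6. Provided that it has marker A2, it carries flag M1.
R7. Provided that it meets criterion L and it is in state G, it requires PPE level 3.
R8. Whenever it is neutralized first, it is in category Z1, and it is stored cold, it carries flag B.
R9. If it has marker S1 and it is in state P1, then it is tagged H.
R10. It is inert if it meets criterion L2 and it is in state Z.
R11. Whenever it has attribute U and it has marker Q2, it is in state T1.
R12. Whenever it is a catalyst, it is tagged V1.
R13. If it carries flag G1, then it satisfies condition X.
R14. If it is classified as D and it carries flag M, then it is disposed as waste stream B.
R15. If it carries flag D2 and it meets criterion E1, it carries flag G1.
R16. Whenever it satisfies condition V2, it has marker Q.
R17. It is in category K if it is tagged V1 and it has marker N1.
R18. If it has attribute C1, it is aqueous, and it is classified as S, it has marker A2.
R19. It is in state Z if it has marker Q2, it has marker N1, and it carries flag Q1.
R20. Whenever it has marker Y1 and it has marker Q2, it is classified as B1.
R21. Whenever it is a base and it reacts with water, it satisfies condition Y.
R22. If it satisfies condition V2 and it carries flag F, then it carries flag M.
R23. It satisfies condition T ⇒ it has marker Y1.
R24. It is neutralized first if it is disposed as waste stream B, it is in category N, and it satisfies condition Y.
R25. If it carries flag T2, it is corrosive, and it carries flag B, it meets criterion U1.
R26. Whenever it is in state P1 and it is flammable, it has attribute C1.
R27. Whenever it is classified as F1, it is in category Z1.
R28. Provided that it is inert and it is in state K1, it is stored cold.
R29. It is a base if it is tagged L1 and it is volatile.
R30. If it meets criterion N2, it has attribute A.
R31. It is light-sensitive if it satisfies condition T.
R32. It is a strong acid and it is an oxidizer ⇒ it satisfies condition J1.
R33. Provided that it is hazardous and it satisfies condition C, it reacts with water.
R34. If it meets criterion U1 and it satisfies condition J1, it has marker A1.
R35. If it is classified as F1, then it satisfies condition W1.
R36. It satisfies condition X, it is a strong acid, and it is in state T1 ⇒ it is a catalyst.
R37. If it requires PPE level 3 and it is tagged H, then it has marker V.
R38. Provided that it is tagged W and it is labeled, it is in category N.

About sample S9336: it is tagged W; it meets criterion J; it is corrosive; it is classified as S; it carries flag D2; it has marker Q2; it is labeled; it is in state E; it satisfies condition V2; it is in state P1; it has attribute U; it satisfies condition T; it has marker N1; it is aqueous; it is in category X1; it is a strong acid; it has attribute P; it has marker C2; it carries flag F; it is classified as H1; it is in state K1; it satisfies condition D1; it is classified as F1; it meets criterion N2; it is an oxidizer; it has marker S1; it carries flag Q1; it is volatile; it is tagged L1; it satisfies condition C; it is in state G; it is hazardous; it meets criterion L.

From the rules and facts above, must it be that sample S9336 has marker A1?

Forward chaining from the given facts derives: meets criterion L2, requires PPE level 3, is tagged H, is in state T1, has marker Q, is in state Z, carries flag M, has marker Y1, is in category Z1, is a base, has attribute A, is light-sensitive, satisfies condition J1, reacts with water, satisfies condition W1, has marker V, is in category N, is disposed as waste stream B, is inert, is classified as B1, satisfies condition Y, is neutralized first, is stored cold, has attribute C1, carries flag B, has marker A2, carries flag M1.
The only rule concluding "it has marker A1" is R34, which needs "it meets criterion U1"; that is never established.

No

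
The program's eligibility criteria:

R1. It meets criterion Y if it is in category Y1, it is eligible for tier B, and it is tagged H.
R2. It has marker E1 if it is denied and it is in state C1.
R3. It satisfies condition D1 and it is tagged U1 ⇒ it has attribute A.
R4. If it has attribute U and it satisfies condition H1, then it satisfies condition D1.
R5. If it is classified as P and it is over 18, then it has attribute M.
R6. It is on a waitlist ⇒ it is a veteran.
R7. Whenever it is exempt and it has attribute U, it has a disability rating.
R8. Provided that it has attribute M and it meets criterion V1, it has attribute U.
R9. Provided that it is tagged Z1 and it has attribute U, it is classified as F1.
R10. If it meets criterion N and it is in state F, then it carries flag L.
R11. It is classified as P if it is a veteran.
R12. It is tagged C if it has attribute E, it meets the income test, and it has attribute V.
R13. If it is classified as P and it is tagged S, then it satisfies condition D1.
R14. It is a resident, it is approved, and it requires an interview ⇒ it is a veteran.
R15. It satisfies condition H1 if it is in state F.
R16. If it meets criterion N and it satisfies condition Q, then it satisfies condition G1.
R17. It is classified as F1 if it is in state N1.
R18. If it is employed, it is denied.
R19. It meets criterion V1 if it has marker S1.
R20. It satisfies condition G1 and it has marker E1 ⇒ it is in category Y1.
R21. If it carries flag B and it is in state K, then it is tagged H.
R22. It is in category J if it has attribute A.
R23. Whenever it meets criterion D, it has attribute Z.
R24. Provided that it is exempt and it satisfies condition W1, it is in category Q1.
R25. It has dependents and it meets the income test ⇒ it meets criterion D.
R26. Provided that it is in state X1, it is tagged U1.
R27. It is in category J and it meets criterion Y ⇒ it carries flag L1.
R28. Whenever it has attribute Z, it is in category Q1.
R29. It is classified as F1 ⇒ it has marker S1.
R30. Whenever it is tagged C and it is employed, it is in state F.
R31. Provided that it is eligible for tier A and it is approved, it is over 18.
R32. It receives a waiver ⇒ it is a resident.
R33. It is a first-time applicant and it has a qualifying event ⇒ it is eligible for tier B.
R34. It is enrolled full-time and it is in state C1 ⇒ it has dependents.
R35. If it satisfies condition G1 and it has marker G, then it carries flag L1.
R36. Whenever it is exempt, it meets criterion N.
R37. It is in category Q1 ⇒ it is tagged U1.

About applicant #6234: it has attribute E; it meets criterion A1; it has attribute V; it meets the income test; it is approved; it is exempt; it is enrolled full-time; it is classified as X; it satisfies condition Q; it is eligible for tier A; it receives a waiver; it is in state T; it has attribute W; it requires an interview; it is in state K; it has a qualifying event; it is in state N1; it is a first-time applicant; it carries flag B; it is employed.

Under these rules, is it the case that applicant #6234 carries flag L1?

No

Forward chaining from the given facts derives: is tagged C, is classified as F1, is denied, is tagged H, has marker S1, is in state F, is over 18, is a resident, is eligible for tier B, meets criterion N, carries flag L, is a veteran, satisfies condition H1, satisfies condition G1, meets criterion V1, is classified as P, has attribute M, has attribute U, satisfies condition D1, has a disability rating.
Rules concluding "it carries flag L1": R27 needs "it is in category J"; R35 needs "it has marker G" — none of these are established.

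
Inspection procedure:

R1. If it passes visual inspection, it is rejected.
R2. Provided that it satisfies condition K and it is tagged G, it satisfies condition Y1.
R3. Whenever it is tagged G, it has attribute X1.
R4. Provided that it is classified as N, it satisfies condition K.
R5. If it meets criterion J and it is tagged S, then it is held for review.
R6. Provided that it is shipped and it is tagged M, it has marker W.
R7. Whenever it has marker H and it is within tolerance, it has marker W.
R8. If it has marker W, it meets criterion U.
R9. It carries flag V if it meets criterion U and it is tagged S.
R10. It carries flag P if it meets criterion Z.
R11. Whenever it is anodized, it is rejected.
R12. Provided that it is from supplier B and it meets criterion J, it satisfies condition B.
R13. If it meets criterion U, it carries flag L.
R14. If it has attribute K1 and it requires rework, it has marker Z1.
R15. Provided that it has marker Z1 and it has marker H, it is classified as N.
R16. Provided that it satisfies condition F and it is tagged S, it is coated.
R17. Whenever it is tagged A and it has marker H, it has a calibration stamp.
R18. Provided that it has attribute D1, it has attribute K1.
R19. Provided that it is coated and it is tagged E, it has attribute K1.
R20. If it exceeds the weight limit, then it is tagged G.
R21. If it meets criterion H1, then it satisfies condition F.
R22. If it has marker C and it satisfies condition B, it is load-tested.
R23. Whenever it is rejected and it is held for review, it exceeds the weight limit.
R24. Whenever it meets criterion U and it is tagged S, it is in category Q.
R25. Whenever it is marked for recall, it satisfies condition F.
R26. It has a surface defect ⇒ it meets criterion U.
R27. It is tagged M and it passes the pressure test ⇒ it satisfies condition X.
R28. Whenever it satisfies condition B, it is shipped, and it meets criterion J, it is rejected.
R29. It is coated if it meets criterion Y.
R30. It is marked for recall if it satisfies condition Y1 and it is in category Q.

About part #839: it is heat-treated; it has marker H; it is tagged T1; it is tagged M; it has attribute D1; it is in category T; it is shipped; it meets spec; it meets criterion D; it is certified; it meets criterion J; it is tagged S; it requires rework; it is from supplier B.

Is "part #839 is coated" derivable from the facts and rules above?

Yes

By R5 (it meets criterion J, it is tagged S): it is held for review.
By R6 (it is shipped, it is tagged M): it has marker W.
By R8 (it has marker W): it meets criterion U.
By R12 (it is from supplier B, it meets criterion J): it satisfies condition B.
By R18 (it has attribute D1): it has attribute K1.
By R24 (it meets criterion U, it is tagged S): it is in category Q.
By R28 (it satisfies condition B, it is shipped, it meets criterion J): it is rejected.
By R14 (it has attribute K1, it requires rework): it has marker Z1.
By R15 (it has marker Z1, it has marker H): it is classified as N.
By R23 (it is rejected, it is held for review): it exceeds the weight limit.
By R4 (it is classified as N): it satisfies condition K.
By R20 (it exceeds the weight limit): it is tagged G.
By R2 (it satisfies condition K, it is tagged G): it satisfies condition Y1.
By R30 (it satisfies condition Y1, it is in category Q): it is marked for recall.
By R25 (it is marked for recall): it satisfies condition F.
By R16 (it satisfies condition F, it is tagged S): it is coated.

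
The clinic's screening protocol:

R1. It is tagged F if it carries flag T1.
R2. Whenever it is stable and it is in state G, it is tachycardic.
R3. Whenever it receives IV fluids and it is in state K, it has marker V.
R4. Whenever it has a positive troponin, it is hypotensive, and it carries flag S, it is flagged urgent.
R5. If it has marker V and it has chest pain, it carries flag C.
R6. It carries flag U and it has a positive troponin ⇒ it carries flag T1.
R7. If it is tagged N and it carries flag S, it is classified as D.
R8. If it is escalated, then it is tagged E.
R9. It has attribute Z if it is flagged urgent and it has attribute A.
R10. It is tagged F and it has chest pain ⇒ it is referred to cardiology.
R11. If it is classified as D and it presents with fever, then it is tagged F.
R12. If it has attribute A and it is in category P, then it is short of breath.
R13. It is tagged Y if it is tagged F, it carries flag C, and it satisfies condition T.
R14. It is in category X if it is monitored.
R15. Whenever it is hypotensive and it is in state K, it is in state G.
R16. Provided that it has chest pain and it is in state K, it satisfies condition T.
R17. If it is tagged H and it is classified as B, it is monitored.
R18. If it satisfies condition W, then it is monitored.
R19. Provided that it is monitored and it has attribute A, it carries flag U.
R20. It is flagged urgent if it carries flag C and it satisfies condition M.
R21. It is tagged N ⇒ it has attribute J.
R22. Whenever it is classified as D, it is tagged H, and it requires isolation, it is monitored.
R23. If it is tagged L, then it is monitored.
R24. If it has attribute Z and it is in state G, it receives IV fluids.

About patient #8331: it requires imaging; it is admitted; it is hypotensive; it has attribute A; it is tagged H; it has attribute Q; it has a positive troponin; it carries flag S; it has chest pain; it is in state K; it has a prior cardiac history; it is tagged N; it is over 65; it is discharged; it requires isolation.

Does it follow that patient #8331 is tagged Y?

Yes

By R4 (it has a positive troponin, it is hypotensive, it carries flag S): it is flagged urgent.
By R7 (it is tagged N, it carries flag S): it is classified as D.
By R9 (it is flagged urgent, it has attribute A): it has attribute Z.
By R15 (it is hypotensive, it is in state K): it is in state G.
By R16 (it has chest pain, it is in state K): it satisfies condition T.
By R22 (it is classified as D, it is tagged H, it requires isolation): it is monitored.
By R24 (it has attribute Z, it is in state G): it receives IV fluids.
By R3 (it receives IV fluids, it is in state K): it has marker V.
By R5 (it has marker V, it has chest pain): it carries flag C.
By R19 (it is monitored, it has attribute A): it carries flag U.
By R6 (it carries flag U, it has a positive troponin): it carries flag T1.
By R1 (it carries flag T1): it is tagged F.
By R13 (it is tagged F, it carries flag C, it satisfies condition T): it is tagged Y.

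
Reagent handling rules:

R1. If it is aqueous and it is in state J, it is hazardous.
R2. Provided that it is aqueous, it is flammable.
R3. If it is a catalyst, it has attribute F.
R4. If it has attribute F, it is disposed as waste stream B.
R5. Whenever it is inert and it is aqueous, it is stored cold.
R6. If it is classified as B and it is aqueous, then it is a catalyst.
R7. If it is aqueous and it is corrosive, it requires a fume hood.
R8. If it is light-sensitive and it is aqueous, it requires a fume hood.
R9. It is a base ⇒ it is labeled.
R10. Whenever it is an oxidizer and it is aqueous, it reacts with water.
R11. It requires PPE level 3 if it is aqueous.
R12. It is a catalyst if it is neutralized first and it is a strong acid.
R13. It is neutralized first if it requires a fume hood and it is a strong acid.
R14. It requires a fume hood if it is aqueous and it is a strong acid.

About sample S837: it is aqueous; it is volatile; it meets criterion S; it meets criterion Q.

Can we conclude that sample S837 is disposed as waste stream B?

Forward chaining from the given facts derives: is flammable, requires PPE level 3.
The only rule concluding "it is disposed as waste stream B" is R4, which needs "it has attribute F"; that is never established.

No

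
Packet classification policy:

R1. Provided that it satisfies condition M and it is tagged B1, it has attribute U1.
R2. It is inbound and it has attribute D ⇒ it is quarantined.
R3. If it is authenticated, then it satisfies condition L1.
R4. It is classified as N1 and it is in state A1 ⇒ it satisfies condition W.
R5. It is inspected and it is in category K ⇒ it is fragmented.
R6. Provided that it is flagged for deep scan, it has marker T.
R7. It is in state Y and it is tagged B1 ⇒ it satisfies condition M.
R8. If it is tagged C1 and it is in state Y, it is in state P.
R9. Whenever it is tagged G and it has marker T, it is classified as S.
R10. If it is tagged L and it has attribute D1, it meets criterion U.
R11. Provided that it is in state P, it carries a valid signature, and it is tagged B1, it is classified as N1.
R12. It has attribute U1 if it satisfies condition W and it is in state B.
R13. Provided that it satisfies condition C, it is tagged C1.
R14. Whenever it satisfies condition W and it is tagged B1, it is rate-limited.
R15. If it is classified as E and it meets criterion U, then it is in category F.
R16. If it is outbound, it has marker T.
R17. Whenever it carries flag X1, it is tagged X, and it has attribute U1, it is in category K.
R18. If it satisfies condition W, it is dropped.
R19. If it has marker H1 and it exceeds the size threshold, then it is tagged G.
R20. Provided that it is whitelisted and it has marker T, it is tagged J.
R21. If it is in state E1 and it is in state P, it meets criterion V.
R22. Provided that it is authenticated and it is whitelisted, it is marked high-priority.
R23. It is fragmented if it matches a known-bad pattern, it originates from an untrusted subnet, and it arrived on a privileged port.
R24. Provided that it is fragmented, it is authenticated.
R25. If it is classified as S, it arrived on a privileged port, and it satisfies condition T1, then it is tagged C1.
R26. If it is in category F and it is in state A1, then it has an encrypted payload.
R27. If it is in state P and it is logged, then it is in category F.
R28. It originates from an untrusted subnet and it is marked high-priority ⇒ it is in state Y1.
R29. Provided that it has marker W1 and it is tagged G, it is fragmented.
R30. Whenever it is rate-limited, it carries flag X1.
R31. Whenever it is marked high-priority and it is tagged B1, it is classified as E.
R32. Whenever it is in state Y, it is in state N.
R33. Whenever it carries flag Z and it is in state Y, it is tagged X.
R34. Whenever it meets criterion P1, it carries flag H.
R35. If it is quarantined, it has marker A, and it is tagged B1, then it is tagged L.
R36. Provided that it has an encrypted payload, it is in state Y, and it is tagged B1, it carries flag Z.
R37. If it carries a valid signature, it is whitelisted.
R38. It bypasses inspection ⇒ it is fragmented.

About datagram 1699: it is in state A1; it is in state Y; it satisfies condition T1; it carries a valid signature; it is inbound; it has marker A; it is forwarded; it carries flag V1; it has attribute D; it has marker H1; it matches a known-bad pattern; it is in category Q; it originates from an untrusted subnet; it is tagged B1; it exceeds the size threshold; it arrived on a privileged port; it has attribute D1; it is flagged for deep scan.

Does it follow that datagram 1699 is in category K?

By R2 (it is inbound, it has attribute D): it is quarantined.
By R6 (it is flagged for deep scan): it has marker T.
By R7 (it is in state Y, it is tagged B1): it satisfies condition M.
By R19 (it has marker H1, it exceeds the size threshold): it is tagged G.
By R23 (it matches a known-bad pattern, it originates from an untrusted subnet, it arrived on a privileged port): it is fragmented.
By R24 (it is fragmented): it is authenticated.
By R35 (it is quarantined, it has marker A, it is tagged B1): it is tagged L.
By R37 (it carries a valid signature): it is whitelisted.
By R1 (it satisfies condition M, it is tagged B1): it has attribute U1.
By R9 (it is tagged G, it has marker T): it is classified as S.
By R10 (it is tagged L, it has attribute D1): it meets criterion U.
By R22 (it is authenticated, it is whitelisted): it is marked high-priority.
By R25 (it is classified as S, it arrived on a privileged port, it satisfies condition T1): it is tagged C1.
By R31 (it is marked high-priority, it is tagged B1): it is classified as E.
By R8 (it is tagged C1, it is in state Y): it is in state P.
By R11 (it is in state P, it carries a valid signature, it is tagged B1): it is classified as N1.
By R15 (it is classified as E, it meets criterion U): it is in category F.
By R26 (it is in category F, it is in state A1): it has an encrypted payload.
By R36 (it has an encrypted payload, it is in state Y, it is tagged B1): it carries flag Z.
By R4 (it is classified as N1, it is in state A1): it satisfies condition W.
By R14 (it satisfies condition W, it is tagged B1): it is rate-limited.
By R30 (it is rate-limited): it carries flag X1.
By R33 (it carries flag Z, it is in state Y): it is tagged X.
By R17 (it carries flag X1, it is tagged X, it has attribute U1): it is in category K.

Yes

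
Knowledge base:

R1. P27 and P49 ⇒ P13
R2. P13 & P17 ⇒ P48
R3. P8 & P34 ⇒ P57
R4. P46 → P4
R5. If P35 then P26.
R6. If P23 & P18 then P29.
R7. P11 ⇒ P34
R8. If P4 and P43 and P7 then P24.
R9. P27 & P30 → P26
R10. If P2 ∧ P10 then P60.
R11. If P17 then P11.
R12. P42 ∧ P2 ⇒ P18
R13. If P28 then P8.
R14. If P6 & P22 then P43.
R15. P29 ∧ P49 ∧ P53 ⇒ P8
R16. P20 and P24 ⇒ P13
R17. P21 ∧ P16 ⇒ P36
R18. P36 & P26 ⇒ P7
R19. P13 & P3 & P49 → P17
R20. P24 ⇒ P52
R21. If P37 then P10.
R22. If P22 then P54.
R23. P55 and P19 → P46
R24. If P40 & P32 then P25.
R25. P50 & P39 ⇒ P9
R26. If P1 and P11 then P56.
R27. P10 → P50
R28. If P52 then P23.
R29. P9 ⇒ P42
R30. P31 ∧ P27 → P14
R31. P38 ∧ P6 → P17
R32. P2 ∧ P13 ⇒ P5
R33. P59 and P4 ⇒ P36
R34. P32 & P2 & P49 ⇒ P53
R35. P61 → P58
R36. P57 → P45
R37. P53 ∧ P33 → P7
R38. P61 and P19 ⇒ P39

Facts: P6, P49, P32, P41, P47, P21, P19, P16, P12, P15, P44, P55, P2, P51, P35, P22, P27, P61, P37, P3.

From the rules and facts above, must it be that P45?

Yes

P13  (by R1: P27, P49)
P26  (by R5: P35)
P43  (by R14: P6, P22)
P36  (by R17: P21, P16)
P7  (by R18: P36, P26)
P17  (by R19: P13, P3, P49)
P10  (by R21: P37)
P46  (by R23: P55, P19)
P50  (by R27: P10)
P53  (by R34: P32, P2, P49)
P39  (by R38: P61, P19)
P4  (by R4: P46)
P24  (by R8: P4, P43, P7)
P11  (by R11: P17)
P52  (by R20: P24)
P9  (by R25: P50, P39)
P23  (by R28: P52)
P42  (by R29: P9)
P34  (by R7: P11)
P18  (by R12: P42, P2)
P29  (by R6: P23, P18)
P8  (by R15: P29, P49, P53)
P57  (by R3: P8, P34)
P45  (by R36: P57)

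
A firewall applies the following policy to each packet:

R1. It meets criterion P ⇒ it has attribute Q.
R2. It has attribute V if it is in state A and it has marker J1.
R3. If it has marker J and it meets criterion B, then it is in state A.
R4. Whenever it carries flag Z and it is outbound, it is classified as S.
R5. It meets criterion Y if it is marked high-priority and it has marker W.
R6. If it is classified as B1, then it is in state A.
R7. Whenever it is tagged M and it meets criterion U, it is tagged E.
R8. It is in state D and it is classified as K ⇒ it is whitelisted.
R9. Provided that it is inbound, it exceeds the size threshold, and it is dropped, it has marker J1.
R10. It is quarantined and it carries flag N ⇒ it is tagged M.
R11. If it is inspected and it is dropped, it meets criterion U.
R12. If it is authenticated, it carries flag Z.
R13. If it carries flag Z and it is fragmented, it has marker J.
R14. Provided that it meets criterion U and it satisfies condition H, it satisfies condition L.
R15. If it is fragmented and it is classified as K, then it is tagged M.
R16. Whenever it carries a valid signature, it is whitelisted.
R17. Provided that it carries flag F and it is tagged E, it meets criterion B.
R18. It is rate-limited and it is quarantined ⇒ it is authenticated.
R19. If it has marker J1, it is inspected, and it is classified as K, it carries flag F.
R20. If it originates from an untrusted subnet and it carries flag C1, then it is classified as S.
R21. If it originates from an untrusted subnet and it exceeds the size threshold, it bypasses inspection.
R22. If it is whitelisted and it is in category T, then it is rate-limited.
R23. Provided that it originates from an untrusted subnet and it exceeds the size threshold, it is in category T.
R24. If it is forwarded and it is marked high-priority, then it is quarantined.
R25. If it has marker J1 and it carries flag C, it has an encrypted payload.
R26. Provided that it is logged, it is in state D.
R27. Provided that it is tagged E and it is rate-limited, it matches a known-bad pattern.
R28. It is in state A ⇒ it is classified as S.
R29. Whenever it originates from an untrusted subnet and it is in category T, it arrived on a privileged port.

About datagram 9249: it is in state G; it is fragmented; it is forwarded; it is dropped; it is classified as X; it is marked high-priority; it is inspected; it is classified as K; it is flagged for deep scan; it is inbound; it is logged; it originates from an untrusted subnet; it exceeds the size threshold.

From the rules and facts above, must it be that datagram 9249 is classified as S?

Yes

By R9 (it is inbound, it exceeds the size threshold, it is dropped): it has marker J1.
By R11 (it is inspected, it is dropped): it meets criterion U.
By R15 (it is fragmented, it is classified as K): it is tagged M.
By R19 (it has marker J1, it is inspected, it is classified as K): it carries flag F.
By R23 (it originates from an untrusted subnet, it exceeds the size threshold): it is in category T.
By R24 (it is forwarded, it is marked high-priority): it is quarantined.
By R26 (it is logged): it is in state D.
By R7 (it is tagged M, it meets criterion U): it is tagged E.
By R8 (it is in state D, it is classified as K): it is whitelisted.
By R17 (it carries flag F, it is tagged E): it meets criterion B.
By R22 (it is whitelisted, it is in category T): it is rate-limited.
By R18 (it is rate-limited, it is quarantined): it is authenticated.
By R12 (it is authenticated): it carries flag Z.
By R13 (it carries flag Z, it is fragmented): it has marker J.
By R3 (it has marker J, it meets criterion B): it is in state A.
By R28 (it is in state A): it is classified as S.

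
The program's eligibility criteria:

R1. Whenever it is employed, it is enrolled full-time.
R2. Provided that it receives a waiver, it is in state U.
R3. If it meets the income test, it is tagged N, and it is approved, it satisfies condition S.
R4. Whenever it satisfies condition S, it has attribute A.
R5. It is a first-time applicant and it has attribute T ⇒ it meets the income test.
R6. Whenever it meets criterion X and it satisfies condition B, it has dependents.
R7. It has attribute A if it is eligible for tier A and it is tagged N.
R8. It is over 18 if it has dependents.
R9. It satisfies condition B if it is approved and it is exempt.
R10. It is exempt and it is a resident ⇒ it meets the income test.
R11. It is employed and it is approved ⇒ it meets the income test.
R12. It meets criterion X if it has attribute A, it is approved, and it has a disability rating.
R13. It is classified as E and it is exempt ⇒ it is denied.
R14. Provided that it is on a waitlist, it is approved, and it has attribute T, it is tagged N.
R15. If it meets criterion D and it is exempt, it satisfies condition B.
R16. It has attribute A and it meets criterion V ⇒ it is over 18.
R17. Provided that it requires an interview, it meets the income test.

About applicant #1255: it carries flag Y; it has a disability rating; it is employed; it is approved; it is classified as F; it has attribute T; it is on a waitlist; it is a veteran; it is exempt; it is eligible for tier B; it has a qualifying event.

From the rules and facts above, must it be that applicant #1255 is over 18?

Yes

By R9 (it is approved, it is exempt): it satisfies condition B.
By R11 (it is employed, it is approved): it meets the income test.
By R14 (it is on a waitlist, it is approved, it has attribute T): it is tagged N.
By R3 (it meets the income test, it is tagged N, it is approved): it satisfies condition S.
By R4 (it satisfies condition S): it has attribute A.
By R12 (it has attribute A, it is approved, it has a disability rating): it meets criterion X.
By R6 (it meets criterion X, it satisfies condition B): it has dependents.
By R8 (it has dependents): it is over 18.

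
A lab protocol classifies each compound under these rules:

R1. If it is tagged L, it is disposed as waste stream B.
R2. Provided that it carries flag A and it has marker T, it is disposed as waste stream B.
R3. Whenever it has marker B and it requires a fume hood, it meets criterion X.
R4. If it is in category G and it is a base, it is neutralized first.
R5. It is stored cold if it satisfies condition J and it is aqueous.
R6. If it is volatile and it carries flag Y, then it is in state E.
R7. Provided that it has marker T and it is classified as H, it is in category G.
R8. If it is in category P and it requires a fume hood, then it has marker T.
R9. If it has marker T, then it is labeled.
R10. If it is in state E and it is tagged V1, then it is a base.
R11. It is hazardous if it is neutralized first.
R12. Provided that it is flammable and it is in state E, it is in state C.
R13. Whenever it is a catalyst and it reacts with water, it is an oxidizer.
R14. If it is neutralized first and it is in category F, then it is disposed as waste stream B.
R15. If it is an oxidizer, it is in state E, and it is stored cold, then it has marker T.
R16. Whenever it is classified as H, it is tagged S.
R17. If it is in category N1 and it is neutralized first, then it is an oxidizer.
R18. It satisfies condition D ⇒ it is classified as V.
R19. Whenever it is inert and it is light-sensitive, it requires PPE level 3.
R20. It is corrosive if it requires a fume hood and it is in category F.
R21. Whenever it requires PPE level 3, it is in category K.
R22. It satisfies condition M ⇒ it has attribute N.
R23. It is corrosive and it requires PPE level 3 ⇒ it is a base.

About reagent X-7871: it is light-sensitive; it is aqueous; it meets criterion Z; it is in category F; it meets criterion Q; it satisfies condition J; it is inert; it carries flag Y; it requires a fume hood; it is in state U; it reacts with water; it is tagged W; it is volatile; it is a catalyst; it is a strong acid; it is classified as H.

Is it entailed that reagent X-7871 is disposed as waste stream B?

By R5 (it satisfies condition J, it is aqueous): it is stored cold.
By R6 (it is volatile, it carries flag Y): it is in state E.
By R13 (it is a catalyst, it reacts with water): it is an oxidizer.
By R15 (it is an oxidizer, it is in state E, it is stored cold): it has marker T.
By R19 (it is inert, it is light-sensitive): it requires PPE level 3.
By R20 (it requires a fume hood, it is in category F): it is corrosive.
By R23 (it is corrosive, it requires PPE level 3): it is a base.
By R7 (it has marker T, it is classified as H): it is in category G.
By R4 (it is in category G, it is a base): it is neutralized first.
By R14 (it is neutralized first, it is in category F): it is disposed as waste stream B.

Yes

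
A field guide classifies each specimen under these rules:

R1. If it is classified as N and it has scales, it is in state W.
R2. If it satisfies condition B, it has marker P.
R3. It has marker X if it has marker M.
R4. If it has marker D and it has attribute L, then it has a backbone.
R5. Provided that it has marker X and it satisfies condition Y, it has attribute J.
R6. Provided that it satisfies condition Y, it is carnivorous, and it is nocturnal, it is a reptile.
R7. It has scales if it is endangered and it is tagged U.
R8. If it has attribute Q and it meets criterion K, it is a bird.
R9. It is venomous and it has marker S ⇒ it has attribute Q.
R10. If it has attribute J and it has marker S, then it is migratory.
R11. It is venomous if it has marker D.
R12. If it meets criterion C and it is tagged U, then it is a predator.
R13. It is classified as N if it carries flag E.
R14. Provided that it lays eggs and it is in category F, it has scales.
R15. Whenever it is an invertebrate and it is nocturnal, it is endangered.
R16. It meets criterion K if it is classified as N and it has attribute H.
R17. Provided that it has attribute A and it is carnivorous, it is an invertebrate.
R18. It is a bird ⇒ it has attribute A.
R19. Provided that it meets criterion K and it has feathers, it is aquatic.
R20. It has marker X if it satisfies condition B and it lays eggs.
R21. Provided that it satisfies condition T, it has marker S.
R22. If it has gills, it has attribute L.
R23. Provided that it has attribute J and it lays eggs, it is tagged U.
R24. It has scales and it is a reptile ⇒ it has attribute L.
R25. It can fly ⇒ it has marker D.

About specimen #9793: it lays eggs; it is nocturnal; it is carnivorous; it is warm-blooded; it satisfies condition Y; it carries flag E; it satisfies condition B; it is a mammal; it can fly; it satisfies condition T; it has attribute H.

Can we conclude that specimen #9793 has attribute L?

Yes

By R6 (it satisfies condition Y, it is carnivorous, it is nocturnal): it is a reptile.
By R13 (it carries flag E): it is classified as N.
By R16 (it is classified as N, it has attribute H): it meets criterion K.
By R20 (it satisfies condition B, it lays eggs): it has marker X.
By R21 (it satisfies condition T): it has marker S.
By R25 (it can fly): it has marker D.
By R5 (it has marker X, it satisfies condition Y): it has attribute J.
By R11 (it has marker D): it is venomous.
By R23 (it has attribute J, it lays eggs): it is tagged U.
By R9 (it is venomous, it has marker S): it has attribute Q.
By R8 (it has attribute Q, it meets criterion K): it is a bird.
By R18 (it is a bird): it has attribute A.
By R17 (it has attribute A, it is carnivorous): it is an invertebrate.
By R15 (it is an invertebrate, it is nocturnal): it is endangered.
By R7 (it is endangered, it is tagged U): it has scales.
By R24 (it has scales, it is a reptile): it has attribute L.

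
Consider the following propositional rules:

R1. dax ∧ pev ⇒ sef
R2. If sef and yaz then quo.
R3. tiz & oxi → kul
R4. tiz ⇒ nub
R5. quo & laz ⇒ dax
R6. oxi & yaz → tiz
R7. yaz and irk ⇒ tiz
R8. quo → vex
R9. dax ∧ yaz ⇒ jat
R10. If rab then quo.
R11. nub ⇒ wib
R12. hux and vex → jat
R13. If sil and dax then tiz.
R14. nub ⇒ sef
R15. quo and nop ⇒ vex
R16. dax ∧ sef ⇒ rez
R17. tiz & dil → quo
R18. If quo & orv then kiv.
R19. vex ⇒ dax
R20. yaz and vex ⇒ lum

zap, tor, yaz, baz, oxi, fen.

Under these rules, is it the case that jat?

tiz  (by R6: oxi, yaz)
nub  (by R4: tiz)
sef  (by R14: nub)
quo  (by R2: sef, yaz)
vex  (by R8: quo)
dax  (by R19: vex)
jat  (by R9: dax, yaz)

Yes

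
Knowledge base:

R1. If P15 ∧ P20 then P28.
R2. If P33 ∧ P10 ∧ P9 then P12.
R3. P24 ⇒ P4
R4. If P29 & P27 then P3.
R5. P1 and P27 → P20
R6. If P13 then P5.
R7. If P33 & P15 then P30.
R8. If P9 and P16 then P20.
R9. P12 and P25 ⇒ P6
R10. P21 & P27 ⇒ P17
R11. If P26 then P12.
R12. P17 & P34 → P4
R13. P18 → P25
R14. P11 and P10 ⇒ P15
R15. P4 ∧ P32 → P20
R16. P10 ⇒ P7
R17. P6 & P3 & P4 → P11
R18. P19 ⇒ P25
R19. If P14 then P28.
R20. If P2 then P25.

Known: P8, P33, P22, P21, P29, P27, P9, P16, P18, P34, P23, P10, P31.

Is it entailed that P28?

Yes

P12  (by R2: P33, P10, P9)
P3  (by R4: P29, P27)
P20  (by R8: P9, P16)
P17  (by R10: P21, P27)
P4  (by R12: P17, P34)
P25  (by R13: P18)
P6  (by R9: P12, P25)
P11  (by R17: P6, P3, P4)
P15  (by R14: P11, P10)
P28  (by R1: P15, P20)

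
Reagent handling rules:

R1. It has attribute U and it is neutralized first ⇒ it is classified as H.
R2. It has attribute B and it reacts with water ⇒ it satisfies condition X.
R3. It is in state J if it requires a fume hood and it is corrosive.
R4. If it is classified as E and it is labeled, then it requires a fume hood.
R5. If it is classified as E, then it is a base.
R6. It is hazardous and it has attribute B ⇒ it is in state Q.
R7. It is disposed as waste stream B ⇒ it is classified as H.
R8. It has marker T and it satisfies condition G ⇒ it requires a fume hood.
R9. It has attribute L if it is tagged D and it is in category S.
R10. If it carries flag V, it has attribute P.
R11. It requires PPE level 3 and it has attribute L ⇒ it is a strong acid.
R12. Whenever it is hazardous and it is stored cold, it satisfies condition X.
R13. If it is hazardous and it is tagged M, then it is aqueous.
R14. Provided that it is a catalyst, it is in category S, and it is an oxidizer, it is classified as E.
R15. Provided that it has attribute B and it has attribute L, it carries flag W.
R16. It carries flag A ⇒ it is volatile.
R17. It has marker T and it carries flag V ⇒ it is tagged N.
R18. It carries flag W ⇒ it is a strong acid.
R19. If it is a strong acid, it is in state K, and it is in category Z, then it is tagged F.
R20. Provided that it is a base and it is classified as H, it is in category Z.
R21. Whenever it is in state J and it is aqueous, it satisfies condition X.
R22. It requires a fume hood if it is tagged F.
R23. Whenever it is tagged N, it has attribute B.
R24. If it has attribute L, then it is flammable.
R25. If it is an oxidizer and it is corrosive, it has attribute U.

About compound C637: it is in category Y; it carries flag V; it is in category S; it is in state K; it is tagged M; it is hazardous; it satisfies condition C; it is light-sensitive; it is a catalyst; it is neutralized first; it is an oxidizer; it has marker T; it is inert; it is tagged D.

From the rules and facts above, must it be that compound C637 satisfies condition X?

Forward chaining from the given facts derives: has attribute L, has attribute P, is aqueous, is classified as E, is tagged N, has attribute B, is flammable, is a base, is in state Q, carries flag W, is a strong acid.
Rules concluding "it satisfies condition X": R2 needs "it reacts with water"; R12 needs "it is stored cold"; R21 needs "it is in state J" — none of these are established.

No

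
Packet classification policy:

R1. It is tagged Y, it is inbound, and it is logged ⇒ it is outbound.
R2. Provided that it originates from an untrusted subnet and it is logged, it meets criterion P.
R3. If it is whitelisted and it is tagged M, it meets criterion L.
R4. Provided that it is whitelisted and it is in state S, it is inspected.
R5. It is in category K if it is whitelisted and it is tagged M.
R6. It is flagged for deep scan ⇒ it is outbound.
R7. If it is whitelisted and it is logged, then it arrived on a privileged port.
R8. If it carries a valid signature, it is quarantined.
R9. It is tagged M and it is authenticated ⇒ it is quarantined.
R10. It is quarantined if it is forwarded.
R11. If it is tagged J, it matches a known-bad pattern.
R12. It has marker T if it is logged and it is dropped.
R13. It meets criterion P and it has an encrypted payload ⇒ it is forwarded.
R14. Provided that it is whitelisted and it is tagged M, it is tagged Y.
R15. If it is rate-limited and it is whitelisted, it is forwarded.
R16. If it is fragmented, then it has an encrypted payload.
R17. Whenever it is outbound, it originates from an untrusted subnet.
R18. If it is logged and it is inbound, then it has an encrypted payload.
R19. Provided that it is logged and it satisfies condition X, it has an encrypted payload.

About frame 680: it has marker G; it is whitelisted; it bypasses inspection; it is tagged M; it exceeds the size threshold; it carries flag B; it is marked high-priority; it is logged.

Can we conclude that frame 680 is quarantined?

Forward chaining from the given facts derives: meets criterion L, is in category K, arrived on a privileged port, is tagged Y.
Rules concluding "it is quarantined": R8 needs "it carries a valid signature"; R9 needs "it is authenticated"; R10 needs "it is forwarded" — none of these are established.

No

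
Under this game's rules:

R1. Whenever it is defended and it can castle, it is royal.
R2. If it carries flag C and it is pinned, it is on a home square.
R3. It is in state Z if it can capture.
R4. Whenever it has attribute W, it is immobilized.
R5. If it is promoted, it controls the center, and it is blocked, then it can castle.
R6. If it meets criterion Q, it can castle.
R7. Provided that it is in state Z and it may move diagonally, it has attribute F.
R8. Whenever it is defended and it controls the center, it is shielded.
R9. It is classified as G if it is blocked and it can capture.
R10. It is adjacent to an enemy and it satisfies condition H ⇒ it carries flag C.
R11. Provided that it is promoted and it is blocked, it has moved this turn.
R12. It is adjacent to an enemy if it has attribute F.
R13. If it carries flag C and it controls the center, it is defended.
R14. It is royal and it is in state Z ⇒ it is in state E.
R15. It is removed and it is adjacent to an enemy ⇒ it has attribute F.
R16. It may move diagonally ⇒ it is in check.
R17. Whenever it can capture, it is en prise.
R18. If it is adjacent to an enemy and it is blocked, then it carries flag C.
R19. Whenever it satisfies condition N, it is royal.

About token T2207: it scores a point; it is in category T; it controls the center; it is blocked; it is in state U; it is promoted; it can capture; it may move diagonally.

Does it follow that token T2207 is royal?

By R3 (it can capture): it is in state Z.
By R5 (it is promoted, it controls the center, it is blocked): it can castle.
By R7 (it is in state Z, it may move diagonally): it has attribute F.
By R12 (it has attribute F): it is adjacent to an enemy.
By R18 (it is adjacent to an enemy, it is blocked): it carries flag C.
By R13 (it carries flag C, it controls the center): it is defended.
By R1 (it is defended, it can castle): it is royal.

Yes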